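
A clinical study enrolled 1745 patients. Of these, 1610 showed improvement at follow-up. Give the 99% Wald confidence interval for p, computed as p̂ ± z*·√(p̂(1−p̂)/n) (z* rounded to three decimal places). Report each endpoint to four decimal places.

(0.9062, 0.9391)

Sample proportion p̂ = 1610/1745 = 0.92264.
SE = √(p̂(1−p̂)/n) = √(0.071379/1745) = 0.006396.
z* = 2.576 at the 99% level.
Margin of error: 2.576 × 0.006396 = 0.01648.
So the interval runs from 0.9062 to 0.9391.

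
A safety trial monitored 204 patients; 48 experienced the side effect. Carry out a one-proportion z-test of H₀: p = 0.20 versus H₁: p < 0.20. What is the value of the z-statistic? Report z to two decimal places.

Sample proportion p̂ = 48/204 = 0.23529.
SE₀ = √(0.20·0.80/204) = 0.028006.
z = (p̂ − p₀)/SE = (0.23529 − 0.20)/0.028006 = 1.26.

z = 1.26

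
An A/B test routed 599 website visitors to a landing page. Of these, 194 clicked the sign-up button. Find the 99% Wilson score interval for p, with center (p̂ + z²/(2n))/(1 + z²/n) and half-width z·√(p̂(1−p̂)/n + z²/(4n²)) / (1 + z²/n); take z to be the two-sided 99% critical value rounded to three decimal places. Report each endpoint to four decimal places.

(0.2768, 0.3748)

p̂ = 194/599 = 0.32387; z = 2.576, so z² = 6.635776.
1 + z²/n = 1.011078.
Center = (0.32387 + 0.005539)/1.011078 = 0.32580.
Radicand: p̂(1−p̂)/n + z²/(4n²) = 0.000365575 + 0.000004624 = 0.000370199.
Half-width = z·√(radicand)/denom = 2.576·0.019241/1.011078 = 0.04902.
So the interval runs from 0.2768 to 0.3748.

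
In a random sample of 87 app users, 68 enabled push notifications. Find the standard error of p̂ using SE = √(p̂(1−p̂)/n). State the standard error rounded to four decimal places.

SE = 0.0443

With x = 68 successes in n = 87, p̂ = 0.78161.
p̂(1−p̂) = 0.170696.
Dividing by n and taking the root: √0.001962023 = 0.0443.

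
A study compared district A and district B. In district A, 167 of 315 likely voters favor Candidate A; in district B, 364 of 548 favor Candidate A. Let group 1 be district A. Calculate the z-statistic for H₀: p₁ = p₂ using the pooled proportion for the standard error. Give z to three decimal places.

Sample proportions: p̂₁ = 167/315 = 0.53016 and p̂₂ = 364/548 = 0.66423.
Pooled p̂ = (167+364)/(315+548) = 531/863 = 0.61530.
Pooled SE = √[0.2367070·0.00499942] ≈ 0.034401.
z = -0.13407/0.034401 = -3.897.

z = -3.897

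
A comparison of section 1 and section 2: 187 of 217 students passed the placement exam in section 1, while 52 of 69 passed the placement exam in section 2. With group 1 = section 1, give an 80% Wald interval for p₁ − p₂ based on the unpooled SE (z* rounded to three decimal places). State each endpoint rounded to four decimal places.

(0.0352, 0.1811)

p̂₁ = 0.86175, p̂₂ = 0.75362, so the observed difference is 0.10813.
Unpooled SE = √(p̂₁(1−p̂₁)/n₁ + p̂₂(1−p̂₂)/n₂) = √(0.000549014 + 0.002690946) = 0.056921.
z* = 1.282 at the 80% level. Margin of error = 0.07297.
Interval: 0.10813 ± 0.07297 → (0.0352, 0.1811).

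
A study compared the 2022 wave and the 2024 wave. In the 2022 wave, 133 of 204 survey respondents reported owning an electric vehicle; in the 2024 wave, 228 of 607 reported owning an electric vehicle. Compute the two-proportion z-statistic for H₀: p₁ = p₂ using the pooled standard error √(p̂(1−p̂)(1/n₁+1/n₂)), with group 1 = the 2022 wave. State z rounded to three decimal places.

p̂₁ = 133/204 = 0.65196, p̂₂ = 228/607 = 0.37562.
Pooling: p̂ = 361/811 = 0.44513.
Pooled SE = √[0.2469892·0.00654941] ≈ 0.040220.
z = (p̂₁ − p̂₂)/SE = (0.65196 − 0.37562)/0.040220 = 0.27634/0.040220 = 6.871.

z = 6.871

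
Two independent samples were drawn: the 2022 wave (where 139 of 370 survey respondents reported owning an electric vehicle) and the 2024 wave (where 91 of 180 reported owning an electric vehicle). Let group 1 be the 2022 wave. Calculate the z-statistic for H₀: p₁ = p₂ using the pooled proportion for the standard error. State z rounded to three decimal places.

z = -2.897

p̂₁ = 139/370 = 0.37568, p̂₂ = 91/180 = 0.50556.
Pooling: p̂ = 230/550 = 0.41818.
SE = √[p̂(1−p̂)(1/n₁+1/n₂)] = √[0.41818·0.58182·(1/370+1/180)] ≈ 0.044825.
z = (p̂₁ − p̂₂)/SE = (0.37568 − 0.50556)/0.044825 = -0.12988/0.044825 = -2.897.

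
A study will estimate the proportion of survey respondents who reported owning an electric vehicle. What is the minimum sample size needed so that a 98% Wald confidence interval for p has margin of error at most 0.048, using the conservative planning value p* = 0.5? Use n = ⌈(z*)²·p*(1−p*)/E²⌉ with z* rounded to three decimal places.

The 98% critical value is z* = 2.326.
p*(1−p*) = 0.50·0.50 = 0.2500.
Required n before rounding: 5.410276 × 0.2500 / 0.048² = 587.053.
Rounding up, n = 588.

n = 588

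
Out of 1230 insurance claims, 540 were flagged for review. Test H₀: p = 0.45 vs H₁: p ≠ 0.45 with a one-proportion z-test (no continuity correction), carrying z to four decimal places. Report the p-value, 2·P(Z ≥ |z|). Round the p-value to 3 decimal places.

The sample proportion is 540/1230 = 0.43902.
Null standard error: √(0.45·0.55/1230) = √0.000201220 = 0.014185.
Test statistic (full precision, shown to 4 dp): z = (540/1230 − 0.45)/SE₀ ≈ -0.7737.
From the standard normal, 2·P(Z ≥ |z|) = 0.439.

p-value = 0.439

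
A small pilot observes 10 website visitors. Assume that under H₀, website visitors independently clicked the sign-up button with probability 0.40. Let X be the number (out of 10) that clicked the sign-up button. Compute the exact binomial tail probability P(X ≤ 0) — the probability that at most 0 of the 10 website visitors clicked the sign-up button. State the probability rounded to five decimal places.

P = 0.00605

X ~ Binomial(n=10, p=0.40).
P(X ≤ 0) = C(10,0)·0.40^0·0.60^10.
= 0.006047 = 0.00605.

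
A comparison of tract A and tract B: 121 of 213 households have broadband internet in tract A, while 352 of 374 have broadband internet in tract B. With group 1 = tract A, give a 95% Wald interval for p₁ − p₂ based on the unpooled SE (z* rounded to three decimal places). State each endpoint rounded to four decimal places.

p̂₁ = 0.56808, p̂₂ = 0.94118, so the observed difference is -0.37310.
Unpooled SE = √(p̂₁(1−p̂₁)/n₁ + p̂₂(1−p̂₂)/n₂) = √(0.001151952 + 0.000148030) = 0.036055.
The 95% critical value is z* = 1.960. Margin = 1.960·0.036055 = 0.07067.
So the interval runs from -0.4438 to -0.3024.

(-0.4438, -0.3024)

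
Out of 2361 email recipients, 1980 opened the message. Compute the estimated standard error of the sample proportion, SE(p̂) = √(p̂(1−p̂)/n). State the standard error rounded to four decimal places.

p̂ = 1980/2361 = 0.83863.
p̂(1−p̂) = 0.135330.
Dividing by n and taking the root: √0.000057319 = 0.0076.

SE = 0.0076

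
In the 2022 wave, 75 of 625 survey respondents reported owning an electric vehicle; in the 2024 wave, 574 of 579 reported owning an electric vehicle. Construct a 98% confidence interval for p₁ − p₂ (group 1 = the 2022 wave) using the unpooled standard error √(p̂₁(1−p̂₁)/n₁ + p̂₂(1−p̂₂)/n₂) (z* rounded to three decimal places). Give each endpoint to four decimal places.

p̂₁ = 0.12000, p̂₂ = 0.99136, so the observed difference is -0.87136.
Unpooled SE = √(p̂₁(1−p̂₁)/n₁ + p̂₂(1−p̂₂)/n₂) = √(0.000168960 + 0.000014786) = 0.013555.
z* = 2.326 at the 98% level. Margin of error = 0.03153.
So the interval runs from -0.9029 to -0.8398.

(-0.9029, -0.8398)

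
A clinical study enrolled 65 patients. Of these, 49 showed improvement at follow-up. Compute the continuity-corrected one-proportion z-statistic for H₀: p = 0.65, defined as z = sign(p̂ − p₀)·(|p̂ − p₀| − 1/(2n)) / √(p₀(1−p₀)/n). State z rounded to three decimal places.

Sample proportion p̂ = 49/65 = 0.75385. p̂ − p₀ = 0.103846.
1/(2n) = 0.007692.
Corrected numerator: |0.103846| − 0.007692 = 0.096154.
SE₀ = √(0.65·0.35/65) = 0.059161.
z = +0.096154/0.059161 = 1.625.

z = 1.625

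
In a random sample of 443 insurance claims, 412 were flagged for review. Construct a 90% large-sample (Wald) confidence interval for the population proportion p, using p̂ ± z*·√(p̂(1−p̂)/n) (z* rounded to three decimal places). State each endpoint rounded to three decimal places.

Sample proportion p̂ = 412/443 = 0.93002.
Standard error of p̂: √(0.065081/443) = √0.000146909 = 0.012121.
For 90% confidence, z* = 1.645.
Margin of error: 1.645 × 0.012121 = 0.01994.
CI: 0.93002 ± 0.01994 = (0.910, 0.950).

(0.910, 0.950)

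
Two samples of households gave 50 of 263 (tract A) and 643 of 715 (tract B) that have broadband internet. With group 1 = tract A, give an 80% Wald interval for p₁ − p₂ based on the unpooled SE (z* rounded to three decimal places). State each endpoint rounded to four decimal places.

(-0.7434, -0.6750)

p̂₁ = 50/263 = 0.19011, p̂₂ = 643/715 = 0.89930; p̂₁ − p̂₂ = -0.70919.
SE = √(0.000585440 + 0.000126656) = √0.000712096 = 0.026685.
For 80% confidence, z* = 1.282. Margin = 1.282·0.026685 = 0.03421.
CI: -0.70919 ± 0.03421 = (-0.7434, -0.6750).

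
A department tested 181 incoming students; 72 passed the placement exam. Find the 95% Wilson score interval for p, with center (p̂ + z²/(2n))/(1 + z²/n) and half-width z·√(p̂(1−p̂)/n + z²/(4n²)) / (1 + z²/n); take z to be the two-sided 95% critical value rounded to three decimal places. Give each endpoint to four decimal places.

(0.3293, 0.4705)

p̂ = 72/181 = 0.39779; z = 1.960, so z² = 3.841600.
1 + z²/n = 1.021224.
Center = (0.39779 + 0.010612)/1.021224 = 0.39991.
Radicand: p̂(1−p̂)/n + z²/(4n²) = 0.001323498 + 0.000029315 = 0.001352813.
Half-width = z·√(radicand)/denom = 1.960·0.036781/1.021224 = 0.07059.
So the interval runs from 0.3293 to 0.4705.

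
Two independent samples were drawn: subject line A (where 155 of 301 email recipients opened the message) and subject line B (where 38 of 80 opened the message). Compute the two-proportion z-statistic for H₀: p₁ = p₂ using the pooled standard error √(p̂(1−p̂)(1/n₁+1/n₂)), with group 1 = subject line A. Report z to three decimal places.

Sample proportions: p̂₁ = 155/301 = 0.51495 and p̂₂ = 38/80 = 0.47500.
Pooling: p̂ = 193/381 = 0.50656.
SE = √[p̂(1−p̂)(1/n₁+1/n₂)] = √[0.50656·0.49344·(1/301+1/80)] ≈ 0.062888.
z = 0.03995/0.062888 = 0.635.

z = 0.635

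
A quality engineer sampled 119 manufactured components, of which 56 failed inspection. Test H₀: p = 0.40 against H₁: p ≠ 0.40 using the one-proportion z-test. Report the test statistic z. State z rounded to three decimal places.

With x = 56 successes in n = 119, p̂ = 0.47059.
Null standard error: √(0.40·0.60/119) = √0.002016807 = 0.044909.
z = (0.47059 − 0.40)/0.044909 = 0.07059/0.044909 = 1.572.

z = 1.572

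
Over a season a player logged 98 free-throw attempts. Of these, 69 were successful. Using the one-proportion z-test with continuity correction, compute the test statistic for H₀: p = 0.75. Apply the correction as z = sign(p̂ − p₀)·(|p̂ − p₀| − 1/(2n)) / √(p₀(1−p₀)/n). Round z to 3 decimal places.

With x = 69 successes in n = 98, p̂ = 0.70408. p̂ − p₀ = -0.045918.
Continuity correction 1/(2n) = 1/196 = 0.005102.
Corrected numerator: |-0.045918| − 0.005102 = 0.040816.
SE₀ = √(0.75·0.25/98) = 0.043741.
z = (−)0.040816/0.043741 = -0.933.

z = -0.933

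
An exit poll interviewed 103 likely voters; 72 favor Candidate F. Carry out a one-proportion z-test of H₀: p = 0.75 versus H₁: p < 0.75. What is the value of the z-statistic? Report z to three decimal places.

z = -1.195

p̂ = 72/103 = 0.69903.
Under H₀, SE = √(p₀(1−p₀)/n) = √(0.75·0.25/103) = √0.001820388 = 0.042666.
Test statistic: z = -0.05097/0.042666 = -1.195.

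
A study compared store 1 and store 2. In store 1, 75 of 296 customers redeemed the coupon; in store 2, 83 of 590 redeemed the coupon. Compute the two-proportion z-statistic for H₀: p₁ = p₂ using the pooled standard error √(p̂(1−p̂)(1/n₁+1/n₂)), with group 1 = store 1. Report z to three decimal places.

Sample proportions: p̂₁ = 75/296 = 0.25338 and p̂₂ = 83/590 = 0.14068.
Pooling: p̂ = 158/886 = 0.17833.
SE = √[p̂(1−p̂)(1/n₁+1/n₂)] = √[0.17833·0.82167·(1/296+1/590)] ≈ 0.027265.
z = 0.11270/0.027265 = 4.134.

z = 4.134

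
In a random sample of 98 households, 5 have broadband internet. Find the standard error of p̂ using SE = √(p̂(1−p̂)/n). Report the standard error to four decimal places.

p̂ = 5/98 = 0.05102.
p̂(1−p̂) = 0.05102·0.94898 = 0.048417.
Dividing by n and taking the root: √0.000494051 = 0.0222.

SE = 0.0222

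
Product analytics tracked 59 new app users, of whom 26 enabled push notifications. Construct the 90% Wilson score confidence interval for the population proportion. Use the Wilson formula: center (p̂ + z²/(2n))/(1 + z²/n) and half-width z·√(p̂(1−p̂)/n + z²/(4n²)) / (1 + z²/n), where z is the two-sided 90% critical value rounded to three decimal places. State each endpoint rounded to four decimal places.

p̂ = 26/59 = 0.44068; z = 1.645, so z² = 2.706025.
Denominator 1 + z²/n = 1 + 2.706025/59 = 1.045865.
Adjusted center: (0.44068 + z²/(2n))/1.045865 = 0.44328.
Radicand: p̂(1−p̂)/n + z²/(4n²) = 0.004177642 + 0.000194343 = 0.004371985.
Half-width = 1.645·√0.004371985/1.045865 = 0.10400.
CI: 0.44328 ± 0.10400 = (0.3393, 0.5473).

(0.3393, 0.5473)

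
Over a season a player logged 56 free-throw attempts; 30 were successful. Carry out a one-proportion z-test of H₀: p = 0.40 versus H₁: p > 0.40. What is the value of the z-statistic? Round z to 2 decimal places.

z = 2.07

p̂ = 30/56 = 0.53571.
Null standard error: √(0.40·0.60/56) = √0.004285714 = 0.065465.
z = (p̂ − p₀)/SE = (0.53571 − 0.40)/0.065465 = 2.07.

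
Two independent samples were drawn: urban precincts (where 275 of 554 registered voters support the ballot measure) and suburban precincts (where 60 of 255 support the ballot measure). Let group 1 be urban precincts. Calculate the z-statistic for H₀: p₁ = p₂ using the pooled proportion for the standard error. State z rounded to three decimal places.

z = 7.005

Sample proportions: p̂₁ = 275/554 = 0.49639 and p̂₂ = 60/255 = 0.23529.
Pooled p̂ = (275+60)/(554+255) = 335/809 = 0.41409.
Pooled SE = √[0.2426197·0.00572662] ≈ 0.037275.
z = 0.26110/0.037275 = 7.005.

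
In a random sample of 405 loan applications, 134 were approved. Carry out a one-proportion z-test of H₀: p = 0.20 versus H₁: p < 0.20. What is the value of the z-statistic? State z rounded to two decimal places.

z = 6.58

p̂ = 134/405 = 0.33086.
Null standard error: √(0.20·0.80/405) = √0.000395062 = 0.019876.
z = (0.33086 − 0.20)/0.019876 = 0.13086/0.019876 = 6.58.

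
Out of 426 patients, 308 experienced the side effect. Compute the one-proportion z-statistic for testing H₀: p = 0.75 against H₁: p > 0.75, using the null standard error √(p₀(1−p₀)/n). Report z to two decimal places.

With x = 308 successes in n = 426, p̂ = 0.72300.
SE₀ = √(0.75·0.25/426) = 0.020980.
Test statistic: z = -0.02700/0.020980 = -1.29.

z = -1.29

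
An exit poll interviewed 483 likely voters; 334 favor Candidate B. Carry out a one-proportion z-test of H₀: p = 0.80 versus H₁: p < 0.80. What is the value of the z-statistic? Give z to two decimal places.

z = -5.96

With x = 334 successes in n = 483, p̂ = 0.69151.
Null standard error: √(0.80·0.20/483) = √0.000331263 = 0.018201.
Test statistic: z = -0.10849/0.018201 = -5.96.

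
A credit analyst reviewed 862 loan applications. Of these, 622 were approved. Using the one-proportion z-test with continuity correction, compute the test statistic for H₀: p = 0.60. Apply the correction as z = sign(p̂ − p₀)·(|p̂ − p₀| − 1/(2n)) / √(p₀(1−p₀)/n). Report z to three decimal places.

The sample proportion is 622/862 = 0.72158. p̂ − p₀ = 0.121578.
1/(2n) = 0.000580.
Corrected numerator: |0.121578| − 0.000580 = 0.120998.
Null standard error: √(0.60·0.40/862) = √0.000278422 = 0.016686.
z = +0.120998/0.016686 = 7.251.

z = 7.251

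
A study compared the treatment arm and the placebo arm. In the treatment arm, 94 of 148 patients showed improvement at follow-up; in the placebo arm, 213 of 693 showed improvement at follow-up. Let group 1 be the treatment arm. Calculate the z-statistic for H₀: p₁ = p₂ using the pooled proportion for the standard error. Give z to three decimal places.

z = 7.519

Sample proportions: p̂₁ = 94/148 = 0.63514 and p̂₂ = 213/693 = 0.30736.
Pooled p̂ = (94+213)/(148+693) = 307/841 = 0.36504.
Pooled SE = √[0.2317862·0.00819976] ≈ 0.043596.
z = 0.32778/0.043596 = 7.519.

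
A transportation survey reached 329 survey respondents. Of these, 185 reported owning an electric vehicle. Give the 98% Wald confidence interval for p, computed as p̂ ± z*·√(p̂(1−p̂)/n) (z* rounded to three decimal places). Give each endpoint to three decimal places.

The sample proportion is 185/329 = 0.56231.
SE = √(p̂(1−p̂)/n) = √(0.246117/329) = 0.027351.
z* = 2.326 at the 98% level.
Margin = 2.326·0.027351 = 0.06362.
CI: 0.56231 ± 0.06362 = (0.499, 0.626).

(0.499, 0.626)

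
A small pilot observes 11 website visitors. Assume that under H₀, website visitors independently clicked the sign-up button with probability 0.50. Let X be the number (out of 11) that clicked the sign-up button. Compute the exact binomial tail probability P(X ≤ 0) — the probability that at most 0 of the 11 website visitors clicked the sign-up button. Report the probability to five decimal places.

P = 0.00049

X is binomial with n = 11 and p = 0.50.
P(X ≤ 0) = C(11,0)·0.50^0·0.50^11.
= 0.000488 = 0.00049.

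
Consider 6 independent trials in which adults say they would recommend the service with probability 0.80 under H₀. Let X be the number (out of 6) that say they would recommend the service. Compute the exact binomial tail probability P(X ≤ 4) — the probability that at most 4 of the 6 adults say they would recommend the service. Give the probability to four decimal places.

X is binomial with n = 6 and p = 0.80.
P(X ≤ 4) = Σ_{j=0}^{4} C(6,j)·0.80^j·0.20^{6−j}.
= 0.000064 + 0.001536 + 0.015360 + 0.081920 + 0.245760 = 0.3446.

P = 0.3446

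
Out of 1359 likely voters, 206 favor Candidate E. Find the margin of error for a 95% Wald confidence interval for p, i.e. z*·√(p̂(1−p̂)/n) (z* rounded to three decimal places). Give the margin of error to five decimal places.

The sample proportion is 206/1359 = 0.15158.
SE = √(p̂(1−p̂)/n) = √(0.128605/1359) = 0.009728.
For 95% confidence, z* = 1.960.
So ME = 0.01907.

ME = 0.01907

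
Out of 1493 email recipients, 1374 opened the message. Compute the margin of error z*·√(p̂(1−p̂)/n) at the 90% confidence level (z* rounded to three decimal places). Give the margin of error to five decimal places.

Sample proportion p̂ = 1374/1493 = 0.92029.
SE(p̂) = √(0.92029·0.07971/1493) = 0.007009.
The 90% critical value is z* = 1.645.
ME = 1.645·0.007009 = 0.01153.

ME = 0.01153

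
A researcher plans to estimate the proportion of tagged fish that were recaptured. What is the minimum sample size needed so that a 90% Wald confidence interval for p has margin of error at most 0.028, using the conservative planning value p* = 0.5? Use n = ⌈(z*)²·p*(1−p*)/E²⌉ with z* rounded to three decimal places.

For 90% confidence, z* = 1.645.
p*(1−p*) = 0.2500.
(z*)²·p*(1−p*)/E² = 2.706025·0.2500/0.000784 = 862.891.
Rounding up, n = 863.

n = 863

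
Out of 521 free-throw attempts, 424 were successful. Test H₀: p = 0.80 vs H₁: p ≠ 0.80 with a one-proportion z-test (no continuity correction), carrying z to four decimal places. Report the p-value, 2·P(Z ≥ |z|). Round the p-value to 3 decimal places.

p-value = 0.430

Sample proportion p̂ = 424/521 = 0.81382.
Null standard error: √(0.80·0.20/521) = √0.000307102 = 0.017524.
Test statistic (full precision, shown to 4 dp): z = (424/521 − 0.80)/SE₀ ≈ 0.7886.
From the standard normal, 2·P(Z ≥ |z|) = 0.430.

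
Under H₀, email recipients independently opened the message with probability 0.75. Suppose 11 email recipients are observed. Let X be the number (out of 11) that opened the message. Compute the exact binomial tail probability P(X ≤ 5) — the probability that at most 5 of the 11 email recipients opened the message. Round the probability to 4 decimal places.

X is binomial with n = 11 and p = 0.75.
P(X ≤ 5) = Σ_{j=0}^{5} C(11,j)·0.75^j·0.25^{11−j}.
= 0.000000 + 0.000008 + 0.000118 + 0.001062 + 0.006373 + 0.026766 = 0.0343.

P = 0.0343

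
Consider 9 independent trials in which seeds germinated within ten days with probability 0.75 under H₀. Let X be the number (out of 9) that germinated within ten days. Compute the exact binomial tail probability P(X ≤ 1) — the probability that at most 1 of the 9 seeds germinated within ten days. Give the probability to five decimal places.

P = 0.00011

X is binomial with n = 9 and p = 0.75.
P(X ≤ 1) = C(9,0)·0.75^0·0.25^9 + C(9,1)·0.75^1·0.25^8.
= 0.000004 + 0.000103 = 0.00011.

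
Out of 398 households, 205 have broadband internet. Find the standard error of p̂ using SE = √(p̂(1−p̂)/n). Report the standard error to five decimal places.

With x = 205 successes in n = 398, p̂ = 0.51508.
p̂(1−p̂) = 0.249773.
SE = √(0.249773/398) = 0.02505.

SE = 0.02505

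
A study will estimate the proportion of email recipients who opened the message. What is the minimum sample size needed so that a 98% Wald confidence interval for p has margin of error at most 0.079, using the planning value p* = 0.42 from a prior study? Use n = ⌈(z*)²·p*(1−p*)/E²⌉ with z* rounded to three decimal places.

z* = 2.326 at the 98% level.
p*(1−p*) = 0.2436.
Required n before rounding: 5.410276 × 0.2436 / 0.079² = 211.175.
⌈211.175⌉ = 212.

n = 212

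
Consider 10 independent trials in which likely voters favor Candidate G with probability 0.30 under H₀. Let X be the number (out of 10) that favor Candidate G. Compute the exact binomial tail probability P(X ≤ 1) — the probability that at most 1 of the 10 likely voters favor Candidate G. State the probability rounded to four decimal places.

X is binomial with n = 10 and p = 0.30.
P(X ≤ 1) = C(10,0)·0.30^0·0.70^10 + C(10,1)·0.30^1·0.70^9.
= 0.028248 + 0.121061 = 0.1493.

P = 0.1493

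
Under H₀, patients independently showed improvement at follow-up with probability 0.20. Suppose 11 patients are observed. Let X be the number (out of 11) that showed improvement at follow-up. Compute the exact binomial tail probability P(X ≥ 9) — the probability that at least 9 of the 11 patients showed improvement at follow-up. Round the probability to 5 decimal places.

P = 0.00002

X ~ Binomial(n=11, p=0.20).
P(X ≥ 9) = C(11,9)·0.20^9·0.80^2 + C(11,10)·0.20^10·0.80^1 + C(11,11)·0.20^11·0.80^0.
= 0.000018 + 0.000001 + 0.000000 = 0.00002.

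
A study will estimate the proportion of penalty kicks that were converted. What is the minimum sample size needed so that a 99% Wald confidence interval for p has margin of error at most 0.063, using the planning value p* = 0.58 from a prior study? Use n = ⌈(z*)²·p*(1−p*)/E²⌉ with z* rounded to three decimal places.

The 99% critical value is z* = 2.576.
p*(1−p*) = 0.2436.
Required n before rounding: 6.635776 × 0.2436 / 0.063² = 407.275.
Rounding up, n = 408.

n = 408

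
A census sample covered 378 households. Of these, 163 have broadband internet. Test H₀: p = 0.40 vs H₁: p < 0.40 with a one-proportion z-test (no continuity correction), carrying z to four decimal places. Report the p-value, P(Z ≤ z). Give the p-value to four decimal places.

With x = 163 successes in n = 378, p̂ = 0.43122.
Null standard error: √(0.40·0.60/378) = √0.000634921 = 0.025198.
z = (p̂ − p₀)/SE = (163/378 − 0.40)/0.025198 ≈ 1.2389.
p-value = P(Z ≤ z) with z = 1.2389 → 0.8923.

p-value = 0.8923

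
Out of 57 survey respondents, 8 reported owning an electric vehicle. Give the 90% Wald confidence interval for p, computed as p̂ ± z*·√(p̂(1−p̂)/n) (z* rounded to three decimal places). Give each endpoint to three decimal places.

p̂ = 8/57 = 0.14035.
SE(p̂) = √(0.14035·0.85965/57) = 0.046008.
For 90% confidence, z* = 1.645.
Margin of error: 1.645 × 0.046008 = 0.07568.
CI: 0.14035 ± 0.07568 = (0.065, 0.216).

(0.065, 0.216)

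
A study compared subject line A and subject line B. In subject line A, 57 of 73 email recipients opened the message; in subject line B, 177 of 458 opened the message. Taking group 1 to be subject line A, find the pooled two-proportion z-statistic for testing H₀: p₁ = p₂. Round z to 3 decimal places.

Sample proportions: p̂₁ = 57/73 = 0.78082 and p̂₂ = 177/458 = 0.38646.
Pooling: p̂ = 234/531 = 0.44068.
SE = √[p̂(1−p̂)(1/n₁+1/n₂)] = √[0.44068·0.55932·(1/73+1/458)] ≈ 0.062567.
z = (p̂₁ − p̂₂)/SE = (0.78082 − 0.38646)/0.062567 = 0.39436/0.062567 = 6.303.

z = 6.303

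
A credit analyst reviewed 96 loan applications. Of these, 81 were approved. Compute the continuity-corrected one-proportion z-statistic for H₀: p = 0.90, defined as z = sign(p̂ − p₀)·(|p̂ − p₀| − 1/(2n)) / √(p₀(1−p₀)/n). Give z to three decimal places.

z = -1.667

Sample proportion p̂ = 81/96 = 0.84375. p̂ − p₀ = -0.056250.
Continuity correction 1/(2n) = 1/192 = 0.005208.
Corrected numerator: |-0.056250| − 0.005208 = 0.051042.
Under H₀, SE = √(p₀(1−p₀)/n) = √(0.90·0.10/96) = √0.000937500 = 0.030619.
z = −0.051042/0.030619 = -1.667.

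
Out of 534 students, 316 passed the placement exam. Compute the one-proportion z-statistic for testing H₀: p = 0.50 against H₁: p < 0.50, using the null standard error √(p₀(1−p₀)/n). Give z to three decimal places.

p̂ = 316/534 = 0.59176.
Null standard error: √(0.50·0.50/534) = √0.000468165 = 0.021637.
Test statistic: z = 0.09176/0.021637 = 4.241.

z = 4.241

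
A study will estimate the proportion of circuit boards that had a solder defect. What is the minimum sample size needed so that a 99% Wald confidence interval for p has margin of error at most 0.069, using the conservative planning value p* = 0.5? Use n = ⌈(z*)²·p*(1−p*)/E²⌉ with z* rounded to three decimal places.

The 99% critical value is z* = 2.576.
p*(1−p*) = 0.50·0.50 = 0.2500.
(z*)²·p*(1−p*)/E² = 6.635776·0.2500/0.004761 = 348.444.
Rounding up, n = 349.

n = 349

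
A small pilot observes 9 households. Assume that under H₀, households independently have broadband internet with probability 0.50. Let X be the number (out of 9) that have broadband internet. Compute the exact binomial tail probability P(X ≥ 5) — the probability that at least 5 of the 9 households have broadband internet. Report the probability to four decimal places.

P = 0.5000

X is binomial with n = 9 and p = 0.50.
P(X ≥ 5) = Σ_{j=5}^{9} C(9,j)·0.50^j·0.50^{9−j}.
= 0.246094 + 0.164062 + 0.070312 + 0.017578 + 0.001953 = 0.5000.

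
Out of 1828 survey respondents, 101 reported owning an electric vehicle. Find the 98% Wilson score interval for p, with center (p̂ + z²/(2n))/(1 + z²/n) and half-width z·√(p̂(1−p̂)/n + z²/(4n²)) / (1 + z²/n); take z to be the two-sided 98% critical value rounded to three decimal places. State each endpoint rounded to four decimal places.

Here p̂ = 101/1828 = 0.05525 and z = 2.326 (z² = 5.410276).
Denominator 1 + z²/n = 1 + 5.410276/1828 = 1.002960.
Adjusted center: (0.05525 + z²/(2n))/1.002960 = 0.05656.
Radicand: p̂(1−p̂)/n + z²/(4n²) = 0.000028555 + 0.000000405 = 0.000028960.
Half-width = 2.326·√0.000028960/1.002960 = 0.01248.
CI: 0.05656 ± 0.01248 = (0.0441, 0.0690).

(0.0441, 0.0690)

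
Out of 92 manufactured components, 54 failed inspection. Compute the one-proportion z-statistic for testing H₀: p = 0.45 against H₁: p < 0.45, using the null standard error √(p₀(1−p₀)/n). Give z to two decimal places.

z = 2.64

With x = 54 successes in n = 92, p̂ = 0.58696.
Null standard error: √(0.45·0.55/92) = √0.002690217 = 0.051867.
z = (p̂ − p₀)/SE = (0.58696 − 0.45)/0.051867 = 2.64.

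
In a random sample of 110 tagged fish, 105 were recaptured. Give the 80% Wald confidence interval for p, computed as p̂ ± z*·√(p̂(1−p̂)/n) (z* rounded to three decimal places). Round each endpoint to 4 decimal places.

Sample proportion p̂ = 105/110 = 0.95455.
SE = √(p̂(1−p̂)/n) = √(0.043388/110) = 0.019861.
For 80% confidence, z* = 1.282.
Margin of error: 1.282 × 0.019861 = 0.02546.
So the interval runs from 0.9291 to 0.9800.

(0.9291, 0.9800)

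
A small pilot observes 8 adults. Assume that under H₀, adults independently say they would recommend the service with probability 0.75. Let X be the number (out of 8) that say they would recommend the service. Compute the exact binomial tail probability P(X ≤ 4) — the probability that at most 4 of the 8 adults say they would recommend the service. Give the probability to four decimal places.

P = 0.1138

X ~ Binomial(n=8, p=0.75).
P(X ≤ 4) = Σ_{j=0}^{4} C(8,j)·0.75^j·0.25^{8−j}.
= 0.000015 + 0.000366 + 0.003845 + 0.023071 + 0.086517 = 0.1138.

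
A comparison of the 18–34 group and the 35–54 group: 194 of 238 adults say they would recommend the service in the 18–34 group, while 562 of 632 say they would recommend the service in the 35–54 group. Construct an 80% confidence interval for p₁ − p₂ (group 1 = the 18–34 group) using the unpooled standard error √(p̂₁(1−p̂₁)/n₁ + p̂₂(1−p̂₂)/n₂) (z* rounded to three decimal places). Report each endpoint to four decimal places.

p̂₁ = 194/238 = 0.81513, p̂₂ = 562/632 = 0.88924; p̂₁ − p̂₂ = -0.07411.
SE = √(0.000633175 + 0.000155842) = √0.000789017 = 0.028089.
For 80% confidence, z* = 1.282. Margin = 1.282·0.028089 = 0.03601.
CI: -0.07411 ± 0.03601 = (-0.1101, -0.0381).

(-0.1101, -0.0381)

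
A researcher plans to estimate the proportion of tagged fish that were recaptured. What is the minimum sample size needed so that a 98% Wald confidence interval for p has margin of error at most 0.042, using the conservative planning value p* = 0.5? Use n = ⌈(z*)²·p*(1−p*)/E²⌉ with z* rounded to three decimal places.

The 98% critical value is z* = 2.326.
p*(1−p*) = 0.2500.
Required n before rounding: 5.410276 × 0.2500 / 0.042² = 766.762.
Rounding up, n = 767.

n = 767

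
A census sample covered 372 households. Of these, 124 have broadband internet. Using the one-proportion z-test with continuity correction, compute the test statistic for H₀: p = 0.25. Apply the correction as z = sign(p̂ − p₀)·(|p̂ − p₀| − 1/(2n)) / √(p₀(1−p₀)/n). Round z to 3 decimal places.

z = 3.652

The sample proportion is 124/372 = 0.33333. p̂ − p₀ = 0.083333.
1/(2n) = 0.001344.
Corrected numerator: |0.083333| − 0.001344 = 0.081989.
Null standard error: √(0.25·0.75/372) = √0.000504032 = 0.022451.
z = (+)0.081989/0.022451 = 3.652.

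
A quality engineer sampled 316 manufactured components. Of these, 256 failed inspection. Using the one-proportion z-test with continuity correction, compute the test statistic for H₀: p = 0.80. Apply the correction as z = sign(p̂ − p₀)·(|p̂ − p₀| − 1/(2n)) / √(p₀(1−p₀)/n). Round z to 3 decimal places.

z = 0.380

With x = 256 successes in n = 316, p̂ = 0.81013. p̂ − p₀ = 0.010127.
1/(2n) = 0.001582.
Corrected numerator: |0.010127| − 0.001582 = 0.008545.
Under H₀, SE = √(p₀(1−p₀)/n) = √(0.80·0.20/316) = √0.000506329 = 0.022502.
z = +0.008545/0.022502 = 0.380.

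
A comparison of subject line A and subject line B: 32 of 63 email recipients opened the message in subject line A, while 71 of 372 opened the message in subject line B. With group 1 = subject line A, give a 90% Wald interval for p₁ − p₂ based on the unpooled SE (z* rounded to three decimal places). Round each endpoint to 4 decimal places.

p̂₁ = 32/63 = 0.50794, p̂₂ = 71/372 = 0.19086; p̂₁ − p̂₂ = 0.31708.
Unpooled SE = √(p̂₁(1−p̂₁)/n₁ + p̂₂(1−p̂₂)/n₂) = √(0.003967254 + 0.000415141) = 0.066200.
For 90% confidence, z* = 1.645. Margin = 1.645·0.066200 = 0.10890.
Interval: 0.31708 ± 0.10890 → (0.2082, 0.4260).

(0.2082, 0.4260)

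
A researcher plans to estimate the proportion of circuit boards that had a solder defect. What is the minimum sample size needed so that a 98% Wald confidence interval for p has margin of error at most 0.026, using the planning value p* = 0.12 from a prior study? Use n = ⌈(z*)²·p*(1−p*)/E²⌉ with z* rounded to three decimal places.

The 98% critical value is z* = 2.326.
p*(1−p*) = 0.12·0.88 = 0.1056.
Required n before rounding: 5.410276 × 0.1056 / 0.026² = 845.156.
Rounding up, n = 846.

n = 846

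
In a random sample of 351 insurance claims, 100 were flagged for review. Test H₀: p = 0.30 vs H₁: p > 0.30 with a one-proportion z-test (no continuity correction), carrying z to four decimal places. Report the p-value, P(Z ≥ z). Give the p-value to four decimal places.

With x = 100 successes in n = 351, p̂ = 0.28490.
SE₀ = √(0.30·0.70/351) = 0.024460.
Test statistic (full precision, shown to 4 dp): z = (100/351 − 0.30)/SE₀ ≈ -0.6173.
From the standard normal, P(Z ≥ z) = 0.7315.

p-value = 0.7315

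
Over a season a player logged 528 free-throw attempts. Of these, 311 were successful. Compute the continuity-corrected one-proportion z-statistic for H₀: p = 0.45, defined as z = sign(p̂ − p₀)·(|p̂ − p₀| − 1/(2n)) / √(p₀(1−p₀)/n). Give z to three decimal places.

z = 6.377

Sample proportion p̂ = 311/528 = 0.58902. p̂ − p₀ = 0.139015.
1/(2n) = 0.000947.
Corrected numerator: |0.139015| − 0.000947 = 0.138068.
Null standard error: √(0.45·0.55/528) = √0.000468750 = 0.021651.
z = (+)0.138068/0.021651 = 6.377.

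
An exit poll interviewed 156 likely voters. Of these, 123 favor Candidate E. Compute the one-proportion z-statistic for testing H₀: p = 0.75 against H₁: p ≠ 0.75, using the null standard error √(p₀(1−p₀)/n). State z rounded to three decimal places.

z = 1.109

With x = 123 successes in n = 156, p̂ = 0.78846.
SE₀ = √(0.75·0.25/156) = 0.034669.
z = (p̂ − p₀)/SE = (0.78846 − 0.75)/0.034669 = 1.109.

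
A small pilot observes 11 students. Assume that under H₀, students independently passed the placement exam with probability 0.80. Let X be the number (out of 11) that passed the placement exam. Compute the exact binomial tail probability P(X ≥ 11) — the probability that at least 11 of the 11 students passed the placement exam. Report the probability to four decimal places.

P = 0.0859

X is binomial with n = 11 and p = 0.80.
P(X ≥ 11) = C(11,11)·0.80^11·0.20^0.
= 0.085899 = 0.0859.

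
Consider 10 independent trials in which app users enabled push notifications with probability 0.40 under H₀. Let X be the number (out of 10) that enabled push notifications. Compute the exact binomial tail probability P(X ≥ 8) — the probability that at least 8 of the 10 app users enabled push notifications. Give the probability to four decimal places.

X ~ Binomial(n=10, p=0.40).
P(X ≥ 8) = C(10,8)·0.40^8·0.60^2 + C(10,9)·0.40^9·0.60^1 + C(10,10)·0.40^10·0.60^0.
= 0.010617 + 0.001573 + 0.000105 = 0.0123.

P = 0.0123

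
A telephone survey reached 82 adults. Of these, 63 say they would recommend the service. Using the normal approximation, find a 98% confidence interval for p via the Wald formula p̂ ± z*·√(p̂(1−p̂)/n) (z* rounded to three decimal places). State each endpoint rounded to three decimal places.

With x = 63 successes in n = 82, p̂ = 0.76829.
SE(p̂) = √(0.76829·0.23171/82) = 0.046594.
The 98% critical value is z* = 2.326.
Margin = 2.326·0.046594 = 0.10838.
So the interval runs from 0.660 to 0.877.

(0.660, 0.877)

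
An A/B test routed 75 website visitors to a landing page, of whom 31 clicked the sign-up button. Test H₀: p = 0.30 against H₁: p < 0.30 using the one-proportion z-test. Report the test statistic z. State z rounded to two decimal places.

The sample proportion is 31/75 = 0.41333.
SE₀ = √(0.30·0.70/75) = 0.052915.
z = (0.41333 − 0.30)/0.052915 = 0.11333/0.052915 = 2.14.

z = 2.14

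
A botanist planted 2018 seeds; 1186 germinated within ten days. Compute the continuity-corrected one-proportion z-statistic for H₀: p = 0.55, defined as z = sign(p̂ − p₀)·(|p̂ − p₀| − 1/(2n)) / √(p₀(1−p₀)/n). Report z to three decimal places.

With x = 1186 successes in n = 2018, p̂ = 0.58771. p̂ − p₀ = 0.037711.
1/(2n) = 0.000248.
Corrected numerator: |0.037711| − 0.000248 = 0.037463.
SE₀ = √(0.55·0.45/2018) = 0.011075.
z = +0.037463/0.011075 = 3.383.

z = 3.383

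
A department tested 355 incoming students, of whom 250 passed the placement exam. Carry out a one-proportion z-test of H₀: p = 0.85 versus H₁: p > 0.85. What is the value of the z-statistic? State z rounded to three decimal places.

Sample proportion p̂ = 250/355 = 0.70423.
Null standard error: √(0.85·0.15/355) = √0.000359155 = 0.018951.
z = (p̂ − p₀)/SE = (0.70423 − 0.85)/0.018951 = -7.692.

z = -7.692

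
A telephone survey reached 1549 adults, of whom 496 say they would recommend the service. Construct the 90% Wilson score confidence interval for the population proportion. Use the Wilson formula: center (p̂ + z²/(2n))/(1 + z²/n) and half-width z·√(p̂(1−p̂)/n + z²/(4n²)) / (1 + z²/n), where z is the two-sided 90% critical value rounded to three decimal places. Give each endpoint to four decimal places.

(0.3010, 0.3400)

p̂ = 496/1549 = 0.32021; z = 1.645, so z² = 2.706025.
1 + z²/n = 1.001747.
Adjusted center: (0.32021 + z²/(2n))/1.001747 = 0.32052.
Radicand: p̂(1−p̂)/n + z²/(4n²) = 0.000140526 + 0.000000282 = 0.000140808.
Half-width = z·√(radicand)/denom = 1.645·0.011866/1.001747 = 0.01949.
CI: 0.32052 ± 0.01949 = (0.3010, 0.3400).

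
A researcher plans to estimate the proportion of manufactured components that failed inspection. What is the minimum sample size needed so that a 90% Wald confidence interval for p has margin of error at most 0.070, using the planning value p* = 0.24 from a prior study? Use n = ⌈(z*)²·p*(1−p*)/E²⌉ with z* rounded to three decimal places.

n = 101

For 90% confidence, z* = 1.645.
p*(1−p*) = 0.24·0.76 = 0.1824.
Required n before rounding: 2.706025 × 0.1824 / 0.070² = 100.730.
⌈100.730⌉ = 101.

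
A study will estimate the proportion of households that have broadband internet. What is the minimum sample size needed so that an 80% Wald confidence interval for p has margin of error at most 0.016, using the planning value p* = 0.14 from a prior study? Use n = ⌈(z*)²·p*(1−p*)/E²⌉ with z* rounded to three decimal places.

For 80% confidence, z* = 1.282.
p*(1−p*) = 0.1204.
Required n before rounding: 1.643524 × 0.1204 / 0.016² = 772.970.
Rounding up, n = 773.

n = 773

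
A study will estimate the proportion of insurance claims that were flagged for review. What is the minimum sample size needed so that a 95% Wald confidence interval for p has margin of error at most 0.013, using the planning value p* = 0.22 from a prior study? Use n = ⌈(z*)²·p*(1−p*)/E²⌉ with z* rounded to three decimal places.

n = 3901

z* = 1.960 at the 95% level.
p*(1−p*) = 0.1716.
Required n before rounding: 3.841600 × 0.1716 / 0.013² = 3900.702.
⌈3900.702⌉ = 3901.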